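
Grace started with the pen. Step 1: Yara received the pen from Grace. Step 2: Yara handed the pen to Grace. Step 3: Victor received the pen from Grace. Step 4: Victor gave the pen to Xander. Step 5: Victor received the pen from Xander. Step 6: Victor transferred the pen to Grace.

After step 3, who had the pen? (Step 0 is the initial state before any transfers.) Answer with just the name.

Answer: Victor

Derivation:
Tracking the pen holder through step 3:
After step 0 (start): Grace
After step 1: Yara
After step 2: Grace
After step 3: Victor

At step 3, the holder is Victor.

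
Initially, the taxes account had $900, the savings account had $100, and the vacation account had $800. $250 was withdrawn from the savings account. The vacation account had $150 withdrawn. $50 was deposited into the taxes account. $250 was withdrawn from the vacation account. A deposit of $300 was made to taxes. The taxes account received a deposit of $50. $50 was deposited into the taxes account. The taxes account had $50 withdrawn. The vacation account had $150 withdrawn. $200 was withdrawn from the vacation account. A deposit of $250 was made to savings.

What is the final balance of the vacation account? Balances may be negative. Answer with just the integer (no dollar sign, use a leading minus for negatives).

Tracking account balances step by step:
Start: taxes=900, savings=100, vacation=800
Event 1 (withdraw 250 from savings): savings: 100 - 250 = -150. Balances: taxes=900, savings=-150, vacation=800
Event 2 (withdraw 150 from vacation): vacation: 800 - 150 = 650. Balances: taxes=900, savings=-150, vacation=650
Event 3 (deposit 50 to taxes): taxes: 900 + 50 = 950. Balances: taxes=950, savings=-150, vacation=650
Event 4 (withdraw 250 from vacation): vacation: 650 - 250 = 400. Balances: taxes=950, savings=-150, vacation=400
Event 5 (deposit 300 to taxes): taxes: 950 + 300 = 1250. Balances: taxes=1250, savings=-150, vacation=400
Event 6 (deposit 50 to taxes): taxes: 1250 + 50 = 1300. Balances: taxes=1300, savings=-150, vacation=400
Event 7 (deposit 50 to taxes): taxes: 1300 + 50 = 1350. Balances: taxes=1350, savings=-150, vacation=400
Event 8 (withdraw 50 from taxes): taxes: 1350 - 50 = 1300. Balances: taxes=1300, savings=-150, vacation=400
Event 9 (withdraw 150 from vacation): vacation: 400 - 150 = 250. Balances: taxes=1300, savings=-150, vacation=250
Event 10 (withdraw 200 from vacation): vacation: 250 - 200 = 50. Balances: taxes=1300, savings=-150, vacation=50
Event 11 (deposit 250 to savings): savings: -150 + 250 = 100. Balances: taxes=1300, savings=100, vacation=50

Final balance of vacation: 50

Answer: 50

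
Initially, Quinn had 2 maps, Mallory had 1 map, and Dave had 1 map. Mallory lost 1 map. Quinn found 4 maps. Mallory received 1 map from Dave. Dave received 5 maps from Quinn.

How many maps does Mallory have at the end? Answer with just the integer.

Tracking counts step by step:
Start: Quinn=2, Mallory=1, Dave=1
Event 1 (Mallory -1): Mallory: 1 -> 0. State: Quinn=2, Mallory=0, Dave=1
Event 2 (Quinn +4): Quinn: 2 -> 6. State: Quinn=6, Mallory=0, Dave=1
Event 3 (Dave -> Mallory, 1): Dave: 1 -> 0, Mallory: 0 -> 1. State: Quinn=6, Mallory=1, Dave=0
Event 4 (Quinn -> Dave, 5): Quinn: 6 -> 1, Dave: 0 -> 5. State: Quinn=1, Mallory=1, Dave=5

Mallory's final count: 1

Answer: 1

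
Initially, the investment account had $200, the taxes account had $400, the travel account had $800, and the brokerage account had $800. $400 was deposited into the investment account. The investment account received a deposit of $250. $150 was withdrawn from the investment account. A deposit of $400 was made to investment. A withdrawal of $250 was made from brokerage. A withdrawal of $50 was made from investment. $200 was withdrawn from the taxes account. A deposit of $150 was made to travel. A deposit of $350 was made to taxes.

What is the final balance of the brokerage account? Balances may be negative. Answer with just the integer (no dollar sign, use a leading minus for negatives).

Answer: 550

Derivation:
Tracking account balances step by step:
Start: investment=200, taxes=400, travel=800, brokerage=800
Event 1 (deposit 400 to investment): investment: 200 + 400 = 600. Balances: investment=600, taxes=400, travel=800, brokerage=800
Event 2 (deposit 250 to investment): investment: 600 + 250 = 850. Balances: investment=850, taxes=400, travel=800, brokerage=800
Event 3 (withdraw 150 from investment): investment: 850 - 150 = 700. Balances: investment=700, taxes=400, travel=800, brokerage=800
Event 4 (deposit 400 to investment): investment: 700 + 400 = 1100. Balances: investment=1100, taxes=400, travel=800, brokerage=800
Event 5 (withdraw 250 from brokerage): brokerage: 800 - 250 = 550. Balances: investment=1100, taxes=400, travel=800, brokerage=550
Event 6 (withdraw 50 from investment): investment: 1100 - 50 = 1050. Balances: investment=1050, taxes=400, travel=800, brokerage=550
Event 7 (withdraw 200 from taxes): taxes: 400 - 200 = 200. Balances: investment=1050, taxes=200, travel=800, brokerage=550
Event 8 (deposit 150 to travel): travel: 800 + 150 = 950. Balances: investment=1050, taxes=200, travel=950, brokerage=550
Event 9 (deposit 350 to taxes): taxes: 200 + 350 = 550. Balances: investment=1050, taxes=550, travel=950, brokerage=550

Final balance of brokerage: 550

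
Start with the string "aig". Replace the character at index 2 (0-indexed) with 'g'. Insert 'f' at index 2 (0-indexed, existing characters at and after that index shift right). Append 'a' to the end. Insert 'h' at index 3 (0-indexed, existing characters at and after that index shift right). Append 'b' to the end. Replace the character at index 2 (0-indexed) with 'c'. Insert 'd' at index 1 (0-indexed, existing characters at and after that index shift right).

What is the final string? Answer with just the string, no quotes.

Applying each edit step by step:
Start: "aig"
Op 1 (replace idx 2: 'g' -> 'g'): "aig" -> "aig"
Op 2 (insert 'f' at idx 2): "aig" -> "aifg"
Op 3 (append 'a'): "aifg" -> "aifga"
Op 4 (insert 'h' at idx 3): "aifga" -> "aifhga"
Op 5 (append 'b'): "aifhga" -> "aifhgab"
Op 6 (replace idx 2: 'f' -> 'c'): "aifhgab" -> "aichgab"
Op 7 (insert 'd' at idx 1): "aichgab" -> "adichgab"

Answer: adichgab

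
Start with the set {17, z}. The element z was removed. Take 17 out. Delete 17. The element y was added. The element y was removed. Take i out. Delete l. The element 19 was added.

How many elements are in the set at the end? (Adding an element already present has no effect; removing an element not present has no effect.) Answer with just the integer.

Answer: 1

Derivation:
Tracking the set through each operation:
Start: {17, z}
Event 1 (remove z): removed. Set: {17}
Event 2 (remove 17): removed. Set: {}
Event 3 (remove 17): not present, no change. Set: {}
Event 4 (add y): added. Set: {y}
Event 5 (remove y): removed. Set: {}
Event 6 (remove i): not present, no change. Set: {}
Event 7 (remove l): not present, no change. Set: {}
Event 8 (add 19): added. Set: {19}

Final set: {19} (size 1)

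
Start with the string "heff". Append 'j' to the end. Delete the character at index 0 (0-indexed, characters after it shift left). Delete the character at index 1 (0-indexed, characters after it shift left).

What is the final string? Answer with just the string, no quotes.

Applying each edit step by step:
Start: "heff"
Op 1 (append 'j'): "heff" -> "heffj"
Op 2 (delete idx 0 = 'h'): "heffj" -> "effj"
Op 3 (delete idx 1 = 'f'): "effj" -> "efj"

Answer: efj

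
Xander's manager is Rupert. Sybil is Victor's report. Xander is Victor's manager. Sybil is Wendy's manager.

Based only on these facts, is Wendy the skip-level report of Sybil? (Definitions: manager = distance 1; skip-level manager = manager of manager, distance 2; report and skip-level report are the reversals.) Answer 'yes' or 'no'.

Reconstructing the manager chain from the given facts:
  Rupert -> Xander -> Victor -> Sybil -> Wendy
(each arrow means 'manager of the next')
Positions in the chain (0 = top):
  position of Rupert: 0
  position of Xander: 1
  position of Victor: 2
  position of Sybil: 3
  position of Wendy: 4

Wendy is at position 4, Sybil is at position 3; signed distance (j - i) = -1.
'skip-level report' requires j - i = -2. Actual distance is -1, so the relation does NOT hold.

Answer: no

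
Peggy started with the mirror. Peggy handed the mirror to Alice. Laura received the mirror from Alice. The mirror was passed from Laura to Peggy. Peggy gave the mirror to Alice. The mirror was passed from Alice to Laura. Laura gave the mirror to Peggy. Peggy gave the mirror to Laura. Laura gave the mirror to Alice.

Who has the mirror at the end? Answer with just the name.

Answer: Alice

Derivation:
Tracking the mirror through each event:
Start: Peggy has the mirror.
After event 1: Alice has the mirror.
After event 2: Laura has the mirror.
After event 3: Peggy has the mirror.
After event 4: Alice has the mirror.
After event 5: Laura has the mirror.
After event 6: Peggy has the mirror.
After event 7: Laura has the mirror.
After event 8: Alice has the mirror.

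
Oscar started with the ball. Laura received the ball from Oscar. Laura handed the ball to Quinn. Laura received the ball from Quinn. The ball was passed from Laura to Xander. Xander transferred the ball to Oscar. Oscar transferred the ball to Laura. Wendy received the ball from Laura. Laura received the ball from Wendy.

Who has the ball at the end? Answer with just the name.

Answer: Laura

Derivation:
Tracking the ball through each event:
Start: Oscar has the ball.
After event 1: Laura has the ball.
After event 2: Quinn has the ball.
After event 3: Laura has the ball.
After event 4: Xander has the ball.
After event 5: Oscar has the ball.
After event 6: Laura has the ball.
After event 7: Wendy has the ball.
After event 8: Laura has the ball.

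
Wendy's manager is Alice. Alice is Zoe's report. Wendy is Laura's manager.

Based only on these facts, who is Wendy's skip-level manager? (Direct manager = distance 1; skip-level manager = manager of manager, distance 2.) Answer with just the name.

Answer: Zoe

Derivation:
Reconstructing the manager chain from the given facts:
  Zoe -> Alice -> Wendy -> Laura
(each arrow means 'manager of the next')
Positions in the chain (0 = top):
  position of Zoe: 0
  position of Alice: 1
  position of Wendy: 2
  position of Laura: 3

Wendy is at position 2; the skip-level manager is 2 steps up the chain, i.e. position 0: Zoe.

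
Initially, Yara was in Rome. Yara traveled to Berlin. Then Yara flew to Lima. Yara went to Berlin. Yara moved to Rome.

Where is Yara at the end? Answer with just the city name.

Answer: Rome

Derivation:
Tracking Yara's location:
Start: Yara is in Rome.
After move 1: Rome -> Berlin. Yara is in Berlin.
After move 2: Berlin -> Lima. Yara is in Lima.
After move 3: Lima -> Berlin. Yara is in Berlin.
After move 4: Berlin -> Rome. Yara is in Rome.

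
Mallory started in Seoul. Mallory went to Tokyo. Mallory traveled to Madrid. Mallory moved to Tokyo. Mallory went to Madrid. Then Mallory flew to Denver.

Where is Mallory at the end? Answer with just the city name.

Answer: Denver

Derivation:
Tracking Mallory's location:
Start: Mallory is in Seoul.
After move 1: Seoul -> Tokyo. Mallory is in Tokyo.
After move 2: Tokyo -> Madrid. Mallory is in Madrid.
After move 3: Madrid -> Tokyo. Mallory is in Tokyo.
After move 4: Tokyo -> Madrid. Mallory is in Madrid.
After move 5: Madrid -> Denver. Mallory is in Denver.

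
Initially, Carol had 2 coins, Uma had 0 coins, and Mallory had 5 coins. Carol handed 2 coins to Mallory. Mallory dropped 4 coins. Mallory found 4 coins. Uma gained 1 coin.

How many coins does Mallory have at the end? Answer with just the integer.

Answer: 7

Derivation:
Tracking counts step by step:
Start: Carol=2, Uma=0, Mallory=5
Event 1 (Carol -> Mallory, 2): Carol: 2 -> 0, Mallory: 5 -> 7. State: Carol=0, Uma=0, Mallory=7
Event 2 (Mallory -4): Mallory: 7 -> 3. State: Carol=0, Uma=0, Mallory=3
Event 3 (Mallory +4): Mallory: 3 -> 7. State: Carol=0, Uma=0, Mallory=7
Event 4 (Uma +1): Uma: 0 -> 1. State: Carol=0, Uma=1, Mallory=7

Mallory's final count: 7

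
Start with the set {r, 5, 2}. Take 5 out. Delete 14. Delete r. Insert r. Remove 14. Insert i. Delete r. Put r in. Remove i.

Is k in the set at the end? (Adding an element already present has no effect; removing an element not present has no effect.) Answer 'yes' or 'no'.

Answer: no

Derivation:
Tracking the set through each operation:
Start: {2, 5, r}
Event 1 (remove 5): removed. Set: {2, r}
Event 2 (remove 14): not present, no change. Set: {2, r}
Event 3 (remove r): removed. Set: {2}
Event 4 (add r): added. Set: {2, r}
Event 5 (remove 14): not present, no change. Set: {2, r}
Event 6 (add i): added. Set: {2, i, r}
Event 7 (remove r): removed. Set: {2, i}
Event 8 (add r): added. Set: {2, i, r}
Event 9 (remove i): removed. Set: {2, r}

Final set: {2, r} (size 2)
k is NOT in the final set.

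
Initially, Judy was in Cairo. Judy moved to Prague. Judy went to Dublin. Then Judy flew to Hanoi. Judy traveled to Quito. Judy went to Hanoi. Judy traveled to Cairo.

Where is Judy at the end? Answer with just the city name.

Tracking Judy's location:
Start: Judy is in Cairo.
After move 1: Cairo -> Prague. Judy is in Prague.
After move 2: Prague -> Dublin. Judy is in Dublin.
After move 3: Dublin -> Hanoi. Judy is in Hanoi.
After move 4: Hanoi -> Quito. Judy is in Quito.
After move 5: Quito -> Hanoi. Judy is in Hanoi.
After move 6: Hanoi -> Cairo. Judy is in Cairo.

Answer: Cairo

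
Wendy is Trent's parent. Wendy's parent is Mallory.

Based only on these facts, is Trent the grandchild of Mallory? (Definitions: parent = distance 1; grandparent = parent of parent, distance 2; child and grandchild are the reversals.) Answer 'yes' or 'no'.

Answer: yes

Derivation:
Reconstructing the parent chain from the given facts:
  Mallory -> Wendy -> Trent
(each arrow means 'parent of the next')
Positions in the chain (0 = top):
  position of Mallory: 0
  position of Wendy: 1
  position of Trent: 2

Trent is at position 2, Mallory is at position 0; signed distance (j - i) = -2.
'grandchild' requires j - i = -2. Actual distance is -2, so the relation HOLDS.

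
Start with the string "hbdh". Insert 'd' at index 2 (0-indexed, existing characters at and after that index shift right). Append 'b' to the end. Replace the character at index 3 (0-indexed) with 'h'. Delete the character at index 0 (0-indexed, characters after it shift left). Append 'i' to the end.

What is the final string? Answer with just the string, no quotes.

Answer: bdhhbi

Derivation:
Applying each edit step by step:
Start: "hbdh"
Op 1 (insert 'd' at idx 2): "hbdh" -> "hbddh"
Op 2 (append 'b'): "hbddh" -> "hbddhb"
Op 3 (replace idx 3: 'd' -> 'h'): "hbddhb" -> "hbdhhb"
Op 4 (delete idx 0 = 'h'): "hbdhhb" -> "bdhhb"
Op 5 (append 'i'): "bdhhb" -> "bdhhbi"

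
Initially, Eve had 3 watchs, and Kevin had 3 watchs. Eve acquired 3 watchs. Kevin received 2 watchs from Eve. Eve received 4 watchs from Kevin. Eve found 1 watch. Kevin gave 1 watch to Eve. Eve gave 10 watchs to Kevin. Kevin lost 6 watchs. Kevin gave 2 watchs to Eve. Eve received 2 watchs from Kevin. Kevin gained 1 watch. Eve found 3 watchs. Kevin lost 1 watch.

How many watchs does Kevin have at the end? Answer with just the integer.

Tracking counts step by step:
Start: Eve=3, Kevin=3
Event 1 (Eve +3): Eve: 3 -> 6. State: Eve=6, Kevin=3
Event 2 (Eve -> Kevin, 2): Eve: 6 -> 4, Kevin: 3 -> 5. State: Eve=4, Kevin=5
Event 3 (Kevin -> Eve, 4): Kevin: 5 -> 1, Eve: 4 -> 8. State: Eve=8, Kevin=1
Event 4 (Eve +1): Eve: 8 -> 9. State: Eve=9, Kevin=1
Event 5 (Kevin -> Eve, 1): Kevin: 1 -> 0, Eve: 9 -> 10. State: Eve=10, Kevin=0
Event 6 (Eve -> Kevin, 10): Eve: 10 -> 0, Kevin: 0 -> 10. State: Eve=0, Kevin=10
Event 7 (Kevin -6): Kevin: 10 -> 4. State: Eve=0, Kevin=4
Event 8 (Kevin -> Eve, 2): Kevin: 4 -> 2, Eve: 0 -> 2. State: Eve=2, Kevin=2
Event 9 (Kevin -> Eve, 2): Kevin: 2 -> 0, Eve: 2 -> 4. State: Eve=4, Kevin=0
Event 10 (Kevin +1): Kevin: 0 -> 1. State: Eve=4, Kevin=1
Event 11 (Eve +3): Eve: 4 -> 7. State: Eve=7, Kevin=1
Event 12 (Kevin -1): Kevin: 1 -> 0. State: Eve=7, Kevin=0

Kevin's final count: 0

Answer: 0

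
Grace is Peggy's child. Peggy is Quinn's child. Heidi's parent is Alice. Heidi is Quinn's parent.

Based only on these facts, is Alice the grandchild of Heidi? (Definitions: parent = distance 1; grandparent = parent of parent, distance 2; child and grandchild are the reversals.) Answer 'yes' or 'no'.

Reconstructing the parent chain from the given facts:
  Alice -> Heidi -> Quinn -> Peggy -> Grace
(each arrow means 'parent of the next')
Positions in the chain (0 = top):
  position of Alice: 0
  position of Heidi: 1
  position of Quinn: 2
  position of Peggy: 3
  position of Grace: 4

Alice is at position 0, Heidi is at position 1; signed distance (j - i) = 1.
'grandchild' requires j - i = -2. Actual distance is 1, so the relation does NOT hold.

Answer: no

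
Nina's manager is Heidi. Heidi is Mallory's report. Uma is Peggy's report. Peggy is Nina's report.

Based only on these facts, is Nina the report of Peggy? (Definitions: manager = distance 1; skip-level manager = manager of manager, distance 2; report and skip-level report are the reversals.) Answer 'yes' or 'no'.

Answer: no

Derivation:
Reconstructing the manager chain from the given facts:
  Mallory -> Heidi -> Nina -> Peggy -> Uma
(each arrow means 'manager of the next')
Positions in the chain (0 = top):
  position of Mallory: 0
  position of Heidi: 1
  position of Nina: 2
  position of Peggy: 3
  position of Uma: 4

Nina is at position 2, Peggy is at position 3; signed distance (j - i) = 1.
'report' requires j - i = -1. Actual distance is 1, so the relation does NOT hold.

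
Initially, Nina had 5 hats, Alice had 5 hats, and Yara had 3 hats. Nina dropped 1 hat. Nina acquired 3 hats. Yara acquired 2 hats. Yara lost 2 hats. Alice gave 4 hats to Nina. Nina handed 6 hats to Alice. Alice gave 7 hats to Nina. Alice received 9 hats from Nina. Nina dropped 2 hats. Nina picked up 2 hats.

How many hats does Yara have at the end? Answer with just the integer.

Tracking counts step by step:
Start: Nina=5, Alice=5, Yara=3
Event 1 (Nina -1): Nina: 5 -> 4. State: Nina=4, Alice=5, Yara=3
Event 2 (Nina +3): Nina: 4 -> 7. State: Nina=7, Alice=5, Yara=3
Event 3 (Yara +2): Yara: 3 -> 5. State: Nina=7, Alice=5, Yara=5
Event 4 (Yara -2): Yara: 5 -> 3. State: Nina=7, Alice=5, Yara=3
Event 5 (Alice -> Nina, 4): Alice: 5 -> 1, Nina: 7 -> 11. State: Nina=11, Alice=1, Yara=3
Event 6 (Nina -> Alice, 6): Nina: 11 -> 5, Alice: 1 -> 7. State: Nina=5, Alice=7, Yara=3
Event 7 (Alice -> Nina, 7): Alice: 7 -> 0, Nina: 5 -> 12. State: Nina=12, Alice=0, Yara=3
Event 8 (Nina -> Alice, 9): Nina: 12 -> 3, Alice: 0 -> 9. State: Nina=3, Alice=9, Yara=3
Event 9 (Nina -2): Nina: 3 -> 1. State: Nina=1, Alice=9, Yara=3
Event 10 (Nina +2): Nina: 1 -> 3. State: Nina=3, Alice=9, Yara=3

Yara's final count: 3

Answer: 3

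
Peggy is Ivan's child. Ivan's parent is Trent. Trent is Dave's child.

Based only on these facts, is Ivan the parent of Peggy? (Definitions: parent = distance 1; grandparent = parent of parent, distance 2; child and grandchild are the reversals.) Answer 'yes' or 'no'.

Answer: yes

Derivation:
Reconstructing the parent chain from the given facts:
  Dave -> Trent -> Ivan -> Peggy
(each arrow means 'parent of the next')
Positions in the chain (0 = top):
  position of Dave: 0
  position of Trent: 1
  position of Ivan: 2
  position of Peggy: 3

Ivan is at position 2, Peggy is at position 3; signed distance (j - i) = 1.
'parent' requires j - i = 1. Actual distance is 1, so the relation HOLDS.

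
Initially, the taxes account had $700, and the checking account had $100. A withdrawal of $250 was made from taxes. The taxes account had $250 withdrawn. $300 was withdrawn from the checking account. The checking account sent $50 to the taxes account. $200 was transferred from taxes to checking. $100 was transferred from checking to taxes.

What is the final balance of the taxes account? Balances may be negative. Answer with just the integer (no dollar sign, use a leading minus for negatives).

Answer: 150

Derivation:
Tracking account balances step by step:
Start: taxes=700, checking=100
Event 1 (withdraw 250 from taxes): taxes: 700 - 250 = 450. Balances: taxes=450, checking=100
Event 2 (withdraw 250 from taxes): taxes: 450 - 250 = 200. Balances: taxes=200, checking=100
Event 3 (withdraw 300 from checking): checking: 100 - 300 = -200. Balances: taxes=200, checking=-200
Event 4 (transfer 50 checking -> taxes): checking: -200 - 50 = -250, taxes: 200 + 50 = 250. Balances: taxes=250, checking=-250
Event 5 (transfer 200 taxes -> checking): taxes: 250 - 200 = 50, checking: -250 + 200 = -50. Balances: taxes=50, checking=-50
Event 6 (transfer 100 checking -> taxes): checking: -50 - 100 = -150, taxes: 50 + 100 = 150. Balances: taxes=150, checking=-150

Final balance of taxes: 150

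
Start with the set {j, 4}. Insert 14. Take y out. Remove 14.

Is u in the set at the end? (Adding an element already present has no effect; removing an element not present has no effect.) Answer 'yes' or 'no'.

Answer: no

Derivation:
Tracking the set through each operation:
Start: {4, j}
Event 1 (add 14): added. Set: {14, 4, j}
Event 2 (remove y): not present, no change. Set: {14, 4, j}
Event 3 (remove 14): removed. Set: {4, j}

Final set: {4, j} (size 2)
u is NOT in the final set.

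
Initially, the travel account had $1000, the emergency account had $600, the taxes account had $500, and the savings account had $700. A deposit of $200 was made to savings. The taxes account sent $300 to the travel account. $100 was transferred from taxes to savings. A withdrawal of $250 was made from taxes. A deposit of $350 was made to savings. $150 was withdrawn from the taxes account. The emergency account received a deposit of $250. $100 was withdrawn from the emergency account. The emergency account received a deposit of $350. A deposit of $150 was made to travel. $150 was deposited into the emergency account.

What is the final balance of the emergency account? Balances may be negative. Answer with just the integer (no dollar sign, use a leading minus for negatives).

Answer: 1250

Derivation:
Tracking account balances step by step:
Start: travel=1000, emergency=600, taxes=500, savings=700
Event 1 (deposit 200 to savings): savings: 700 + 200 = 900. Balances: travel=1000, emergency=600, taxes=500, savings=900
Event 2 (transfer 300 taxes -> travel): taxes: 500 - 300 = 200, travel: 1000 + 300 = 1300. Balances: travel=1300, emergency=600, taxes=200, savings=900
Event 3 (transfer 100 taxes -> savings): taxes: 200 - 100 = 100, savings: 900 + 100 = 1000. Balances: travel=1300, emergency=600, taxes=100, savings=1000
Event 4 (withdraw 250 from taxes): taxes: 100 - 250 = -150. Balances: travel=1300, emergency=600, taxes=-150, savings=1000
Event 5 (deposit 350 to savings): savings: 1000 + 350 = 1350. Balances: travel=1300, emergency=600, taxes=-150, savings=1350
Event 6 (withdraw 150 from taxes): taxes: -150 - 150 = -300. Balances: travel=1300, emergency=600, taxes=-300, savings=1350
Event 7 (deposit 250 to emergency): emergency: 600 + 250 = 850. Balances: travel=1300, emergency=850, taxes=-300, savings=1350
Event 8 (withdraw 100 from emergency): emergency: 850 - 100 = 750. Balances: travel=1300, emergency=750, taxes=-300, savings=1350
Event 9 (deposit 350 to emergency): emergency: 750 + 350 = 1100. Balances: travel=1300, emergency=1100, taxes=-300, savings=1350
Event 10 (deposit 150 to travel): travel: 1300 + 150 = 1450. Balances: travel=1450, emergency=1100, taxes=-300, savings=1350
Event 11 (deposit 150 to emergency): emergency: 1100 + 150 = 1250. Balances: travel=1450, emergency=1250, taxes=-300, savings=1350

Final balance of emergency: 1250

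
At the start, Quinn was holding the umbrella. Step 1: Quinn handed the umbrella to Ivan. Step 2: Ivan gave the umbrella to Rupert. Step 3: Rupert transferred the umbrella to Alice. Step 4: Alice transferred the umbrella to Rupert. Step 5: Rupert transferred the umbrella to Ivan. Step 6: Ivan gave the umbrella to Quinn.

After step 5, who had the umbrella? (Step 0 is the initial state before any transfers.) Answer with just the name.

Tracking the umbrella holder through step 5:
After step 0 (start): Quinn
After step 1: Ivan
After step 2: Rupert
After step 3: Alice
After step 4: Rupert
After step 5: Ivan

At step 5, the holder is Ivan.

Answer: Ivan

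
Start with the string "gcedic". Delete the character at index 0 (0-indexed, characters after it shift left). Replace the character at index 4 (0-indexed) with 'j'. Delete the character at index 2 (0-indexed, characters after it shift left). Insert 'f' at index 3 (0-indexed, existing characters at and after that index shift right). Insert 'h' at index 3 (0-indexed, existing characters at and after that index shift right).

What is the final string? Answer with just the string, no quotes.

Answer: ceihfj

Derivation:
Applying each edit step by step:
Start: "gcedic"
Op 1 (delete idx 0 = 'g'): "gcedic" -> "cedic"
Op 2 (replace idx 4: 'c' -> 'j'): "cedic" -> "cedij"
Op 3 (delete idx 2 = 'd'): "cedij" -> "ceij"
Op 4 (insert 'f' at idx 3): "ceij" -> "ceifj"
Op 5 (insert 'h' at idx 3): "ceifj" -> "ceihfj"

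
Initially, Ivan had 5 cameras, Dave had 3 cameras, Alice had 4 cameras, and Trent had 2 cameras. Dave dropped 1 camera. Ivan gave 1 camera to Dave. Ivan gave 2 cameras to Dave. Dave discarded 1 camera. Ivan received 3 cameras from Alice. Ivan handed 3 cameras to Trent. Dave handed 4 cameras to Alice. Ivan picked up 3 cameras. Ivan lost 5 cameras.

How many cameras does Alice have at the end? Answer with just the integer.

Answer: 5

Derivation:
Tracking counts step by step:
Start: Ivan=5, Dave=3, Alice=4, Trent=2
Event 1 (Dave -1): Dave: 3 -> 2. State: Ivan=5, Dave=2, Alice=4, Trent=2
Event 2 (Ivan -> Dave, 1): Ivan: 5 -> 4, Dave: 2 -> 3. State: Ivan=4, Dave=3, Alice=4, Trent=2
Event 3 (Ivan -> Dave, 2): Ivan: 4 -> 2, Dave: 3 -> 5. State: Ivan=2, Dave=5, Alice=4, Trent=2
Event 4 (Dave -1): Dave: 5 -> 4. State: Ivan=2, Dave=4, Alice=4, Trent=2
Event 5 (Alice -> Ivan, 3): Alice: 4 -> 1, Ivan: 2 -> 5. State: Ivan=5, Dave=4, Alice=1, Trent=2
Event 6 (Ivan -> Trent, 3): Ivan: 5 -> 2, Trent: 2 -> 5. State: Ivan=2, Dave=4, Alice=1, Trent=5
Event 7 (Dave -> Alice, 4): Dave: 4 -> 0, Alice: 1 -> 5. State: Ivan=2, Dave=0, Alice=5, Trent=5
Event 8 (Ivan +3): Ivan: 2 -> 5. State: Ivan=5, Dave=0, Alice=5, Trent=5
Event 9 (Ivan -5): Ivan: 5 -> 0. State: Ivan=0, Dave=0, Alice=5, Trent=5

Alice's final count: 5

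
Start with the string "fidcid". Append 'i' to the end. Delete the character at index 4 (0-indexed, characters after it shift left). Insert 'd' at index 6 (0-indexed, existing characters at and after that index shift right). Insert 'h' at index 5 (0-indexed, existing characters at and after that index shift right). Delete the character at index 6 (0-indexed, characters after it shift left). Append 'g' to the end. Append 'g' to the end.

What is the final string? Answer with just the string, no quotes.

Applying each edit step by step:
Start: "fidcid"
Op 1 (append 'i'): "fidcid" -> "fidcidi"
Op 2 (delete idx 4 = 'i'): "fidcidi" -> "fidcdi"
Op 3 (insert 'd' at idx 6): "fidcdi" -> "fidcdid"
Op 4 (insert 'h' at idx 5): "fidcdid" -> "fidcdhid"
Op 5 (delete idx 6 = 'i'): "fidcdhid" -> "fidcdhd"
Op 6 (append 'g'): "fidcdhd" -> "fidcdhdg"
Op 7 (append 'g'): "fidcdhdg" -> "fidcdhdgg"

Answer: fidcdhdgg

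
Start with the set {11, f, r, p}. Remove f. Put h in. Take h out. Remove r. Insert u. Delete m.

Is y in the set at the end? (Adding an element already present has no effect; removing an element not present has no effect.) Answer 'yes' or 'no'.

Tracking the set through each operation:
Start: {11, f, p, r}
Event 1 (remove f): removed. Set: {11, p, r}
Event 2 (add h): added. Set: {11, h, p, r}
Event 3 (remove h): removed. Set: {11, p, r}
Event 4 (remove r): removed. Set: {11, p}
Event 5 (add u): added. Set: {11, p, u}
Event 6 (remove m): not present, no change. Set: {11, p, u}

Final set: {11, p, u} (size 3)
y is NOT in the final set.

Answer: no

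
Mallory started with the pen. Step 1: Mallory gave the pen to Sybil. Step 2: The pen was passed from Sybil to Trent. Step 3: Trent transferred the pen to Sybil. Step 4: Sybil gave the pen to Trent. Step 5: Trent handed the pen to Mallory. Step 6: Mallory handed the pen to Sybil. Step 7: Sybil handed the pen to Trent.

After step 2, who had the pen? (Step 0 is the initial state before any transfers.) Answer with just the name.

Tracking the pen holder through step 2:
After step 0 (start): Mallory
After step 1: Sybil
After step 2: Trent

At step 2, the holder is Trent.

Answer: Trent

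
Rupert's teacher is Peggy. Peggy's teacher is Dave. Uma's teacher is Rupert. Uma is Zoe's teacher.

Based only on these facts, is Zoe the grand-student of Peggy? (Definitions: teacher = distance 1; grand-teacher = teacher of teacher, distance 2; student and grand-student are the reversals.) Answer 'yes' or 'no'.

Answer: no

Derivation:
Reconstructing the teacher chain from the given facts:
  Dave -> Peggy -> Rupert -> Uma -> Zoe
(each arrow means 'teacher of the next')
Positions in the chain (0 = top):
  position of Dave: 0
  position of Peggy: 1
  position of Rupert: 2
  position of Uma: 3
  position of Zoe: 4

Zoe is at position 4, Peggy is at position 1; signed distance (j - i) = -3.
'grand-student' requires j - i = -2. Actual distance is -3, so the relation does NOT hold.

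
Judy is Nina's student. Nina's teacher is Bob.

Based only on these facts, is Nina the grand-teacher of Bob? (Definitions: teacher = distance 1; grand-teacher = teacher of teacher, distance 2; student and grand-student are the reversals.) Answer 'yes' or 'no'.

Answer: no

Derivation:
Reconstructing the teacher chain from the given facts:
  Bob -> Nina -> Judy
(each arrow means 'teacher of the next')
Positions in the chain (0 = top):
  position of Bob: 0
  position of Nina: 1
  position of Judy: 2

Nina is at position 1, Bob is at position 0; signed distance (j - i) = -1.
'grand-teacher' requires j - i = 2. Actual distance is -1, so the relation does NOT hold.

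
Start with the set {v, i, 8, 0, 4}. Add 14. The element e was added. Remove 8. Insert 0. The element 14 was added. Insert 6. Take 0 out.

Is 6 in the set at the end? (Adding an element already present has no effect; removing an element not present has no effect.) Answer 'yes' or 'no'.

Answer: yes

Derivation:
Tracking the set through each operation:
Start: {0, 4, 8, i, v}
Event 1 (add 14): added. Set: {0, 14, 4, 8, i, v}
Event 2 (add e): added. Set: {0, 14, 4, 8, e, i, v}
Event 3 (remove 8): removed. Set: {0, 14, 4, e, i, v}
Event 4 (add 0): already present, no change. Set: {0, 14, 4, e, i, v}
Event 5 (add 14): already present, no change. Set: {0, 14, 4, e, i, v}
Event 6 (add 6): added. Set: {0, 14, 4, 6, e, i, v}
Event 7 (remove 0): removed. Set: {14, 4, 6, e, i, v}

Final set: {14, 4, 6, e, i, v} (size 6)
6 is in the final set.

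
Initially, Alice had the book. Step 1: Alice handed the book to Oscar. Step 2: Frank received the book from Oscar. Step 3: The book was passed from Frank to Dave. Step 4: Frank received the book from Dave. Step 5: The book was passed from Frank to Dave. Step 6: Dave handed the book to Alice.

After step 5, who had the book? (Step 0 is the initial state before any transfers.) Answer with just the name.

Tracking the book holder through step 5:
After step 0 (start): Alice
After step 1: Oscar
After step 2: Frank
After step 3: Dave
After step 4: Frank
After step 5: Dave

At step 5, the holder is Dave.

Answer: Dave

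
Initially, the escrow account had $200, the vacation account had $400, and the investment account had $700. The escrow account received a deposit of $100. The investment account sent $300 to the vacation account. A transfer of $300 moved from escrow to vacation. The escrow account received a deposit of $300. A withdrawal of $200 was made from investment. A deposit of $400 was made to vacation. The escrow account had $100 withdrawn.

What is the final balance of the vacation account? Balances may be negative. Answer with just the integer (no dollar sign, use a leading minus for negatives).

Tracking account balances step by step:
Start: escrow=200, vacation=400, investment=700
Event 1 (deposit 100 to escrow): escrow: 200 + 100 = 300. Balances: escrow=300, vacation=400, investment=700
Event 2 (transfer 300 investment -> vacation): investment: 700 - 300 = 400, vacation: 400 + 300 = 700. Balances: escrow=300, vacation=700, investment=400
Event 3 (transfer 300 escrow -> vacation): escrow: 300 - 300 = 0, vacation: 700 + 300 = 1000. Balances: escrow=0, vacation=1000, investment=400
Event 4 (deposit 300 to escrow): escrow: 0 + 300 = 300. Balances: escrow=300, vacation=1000, investment=400
Event 5 (withdraw 200 from investment): investment: 400 - 200 = 200. Balances: escrow=300, vacation=1000, investment=200
Event 6 (deposit 400 to vacation): vacation: 1000 + 400 = 1400. Balances: escrow=300, vacation=1400, investment=200
Event 7 (withdraw 100 from escrow): escrow: 300 - 100 = 200. Balances: escrow=200, vacation=1400, investment=200

Final balance of vacation: 1400

Answer: 1400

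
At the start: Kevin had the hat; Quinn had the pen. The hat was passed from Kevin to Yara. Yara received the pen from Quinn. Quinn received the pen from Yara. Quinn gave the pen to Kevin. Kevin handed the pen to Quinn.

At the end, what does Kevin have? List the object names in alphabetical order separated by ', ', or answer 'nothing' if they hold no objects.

Tracking all object holders:
Start: hat:Kevin, pen:Quinn
Event 1 (give hat: Kevin -> Yara). State: hat:Yara, pen:Quinn
Event 2 (give pen: Quinn -> Yara). State: hat:Yara, pen:Yara
Event 3 (give pen: Yara -> Quinn). State: hat:Yara, pen:Quinn
Event 4 (give pen: Quinn -> Kevin). State: hat:Yara, pen:Kevin
Event 5 (give pen: Kevin -> Quinn). State: hat:Yara, pen:Quinn

Final state: hat:Yara, pen:Quinn
Kevin holds: (nothing).

Answer: nothing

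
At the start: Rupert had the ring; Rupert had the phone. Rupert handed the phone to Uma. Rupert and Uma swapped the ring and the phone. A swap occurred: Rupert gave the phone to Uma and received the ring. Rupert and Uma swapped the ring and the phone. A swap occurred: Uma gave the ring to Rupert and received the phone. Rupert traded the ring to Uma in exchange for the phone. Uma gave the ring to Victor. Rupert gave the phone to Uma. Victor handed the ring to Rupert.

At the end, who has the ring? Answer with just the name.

Answer: Rupert

Derivation:
Tracking all object holders:
Start: ring:Rupert, phone:Rupert
Event 1 (give phone: Rupert -> Uma). State: ring:Rupert, phone:Uma
Event 2 (swap ring<->phone: now ring:Uma, phone:Rupert). State: ring:Uma, phone:Rupert
Event 3 (swap phone<->ring: now phone:Uma, ring:Rupert). State: ring:Rupert, phone:Uma
Event 4 (swap ring<->phone: now ring:Uma, phone:Rupert). State: ring:Uma, phone:Rupert
Event 5 (swap ring<->phone: now ring:Rupert, phone:Uma). State: ring:Rupert, phone:Uma
Event 6 (swap ring<->phone: now ring:Uma, phone:Rupert). State: ring:Uma, phone:Rupert
Event 7 (give ring: Uma -> Victor). State: ring:Victor, phone:Rupert
Event 8 (give phone: Rupert -> Uma). State: ring:Victor, phone:Uma
Event 9 (give ring: Victor -> Rupert). State: ring:Rupert, phone:Uma

Final state: ring:Rupert, phone:Uma
The ring is held by Rupert.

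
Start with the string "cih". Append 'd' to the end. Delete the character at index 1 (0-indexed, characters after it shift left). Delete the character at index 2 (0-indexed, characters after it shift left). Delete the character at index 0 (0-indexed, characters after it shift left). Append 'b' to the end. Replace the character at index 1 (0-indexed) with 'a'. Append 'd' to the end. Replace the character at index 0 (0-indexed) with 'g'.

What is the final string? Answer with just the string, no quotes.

Answer: gad

Derivation:
Applying each edit step by step:
Start: "cih"
Op 1 (append 'd'): "cih" -> "cihd"
Op 2 (delete idx 1 = 'i'): "cihd" -> "chd"
Op 3 (delete idx 2 = 'd'): "chd" -> "ch"
Op 4 (delete idx 0 = 'c'): "ch" -> "h"
Op 5 (append 'b'): "h" -> "hb"
Op 6 (replace idx 1: 'b' -> 'a'): "hb" -> "ha"
Op 7 (append 'd'): "ha" -> "had"
Op 8 (replace idx 0: 'h' -> 'g'): "had" -> "gad"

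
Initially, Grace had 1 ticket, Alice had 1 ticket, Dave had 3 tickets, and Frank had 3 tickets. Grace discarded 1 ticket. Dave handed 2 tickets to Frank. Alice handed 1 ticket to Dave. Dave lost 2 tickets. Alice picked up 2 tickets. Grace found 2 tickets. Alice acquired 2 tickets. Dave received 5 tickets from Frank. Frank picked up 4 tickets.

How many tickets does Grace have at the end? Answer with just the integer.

Answer: 2

Derivation:
Tracking counts step by step:
Start: Grace=1, Alice=1, Dave=3, Frank=3
Event 1 (Grace -1): Grace: 1 -> 0. State: Grace=0, Alice=1, Dave=3, Frank=3
Event 2 (Dave -> Frank, 2): Dave: 3 -> 1, Frank: 3 -> 5. State: Grace=0, Alice=1, Dave=1, Frank=5
Event 3 (Alice -> Dave, 1): Alice: 1 -> 0, Dave: 1 -> 2. State: Grace=0, Alice=0, Dave=2, Frank=5
Event 4 (Dave -2): Dave: 2 -> 0. State: Grace=0, Alice=0, Dave=0, Frank=5
Event 5 (Alice +2): Alice: 0 -> 2. State: Grace=0, Alice=2, Dave=0, Frank=5
Event 6 (Grace +2): Grace: 0 -> 2. State: Grace=2, Alice=2, Dave=0, Frank=5
Event 7 (Alice +2): Alice: 2 -> 4. State: Grace=2, Alice=4, Dave=0, Frank=5
Event 8 (Frank -> Dave, 5): Frank: 5 -> 0, Dave: 0 -> 5. State: Grace=2, Alice=4, Dave=5, Frank=0
Event 9 (Frank +4): Frank: 0 -> 4. State: Grace=2, Alice=4, Dave=5, Frank=4

Grace's final count: 2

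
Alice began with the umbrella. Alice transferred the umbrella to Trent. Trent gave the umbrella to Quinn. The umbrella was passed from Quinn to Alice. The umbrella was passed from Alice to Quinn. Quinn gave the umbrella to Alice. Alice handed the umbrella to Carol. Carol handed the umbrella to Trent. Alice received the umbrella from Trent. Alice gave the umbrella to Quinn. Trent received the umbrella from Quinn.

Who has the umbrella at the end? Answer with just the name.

Answer: Trent

Derivation:
Tracking the umbrella through each event:
Start: Alice has the umbrella.
After event 1: Trent has the umbrella.
After event 2: Quinn has the umbrella.
After event 3: Alice has the umbrella.
After event 4: Quinn has the umbrella.
After event 5: Alice has the umbrella.
After event 6: Carol has the umbrella.
After event 7: Trent has the umbrella.
After event 8: Alice has the umbrella.
After event 9: Quinn has the umbrella.
After event 10: Trent has the umbrella.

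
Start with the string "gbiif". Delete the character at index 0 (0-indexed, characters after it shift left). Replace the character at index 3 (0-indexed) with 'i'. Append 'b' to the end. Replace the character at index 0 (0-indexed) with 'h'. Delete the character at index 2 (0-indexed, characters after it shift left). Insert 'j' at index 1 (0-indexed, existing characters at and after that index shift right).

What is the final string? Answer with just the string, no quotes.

Answer: hjiib

Derivation:
Applying each edit step by step:
Start: "gbiif"
Op 1 (delete idx 0 = 'g'): "gbiif" -> "biif"
Op 2 (replace idx 3: 'f' -> 'i'): "biif" -> "biii"
Op 3 (append 'b'): "biii" -> "biiib"
Op 4 (replace idx 0: 'b' -> 'h'): "biiib" -> "hiiib"
Op 5 (delete idx 2 = 'i'): "hiiib" -> "hiib"
Op 6 (insert 'j' at idx 1): "hiib" -> "hjiib"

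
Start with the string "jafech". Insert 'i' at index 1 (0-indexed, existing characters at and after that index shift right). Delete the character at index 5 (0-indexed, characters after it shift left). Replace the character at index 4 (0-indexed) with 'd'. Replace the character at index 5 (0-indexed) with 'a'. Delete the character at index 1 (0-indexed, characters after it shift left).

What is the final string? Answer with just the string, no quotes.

Applying each edit step by step:
Start: "jafech"
Op 1 (insert 'i' at idx 1): "jafech" -> "jiafech"
Op 2 (delete idx 5 = 'c'): "jiafech" -> "jiafeh"
Op 3 (replace idx 4: 'e' -> 'd'): "jiafeh" -> "jiafdh"
Op 4 (replace idx 5: 'h' -> 'a'): "jiafdh" -> "jiafda"
Op 5 (delete idx 1 = 'i'): "jiafda" -> "jafda"

Answer: jafda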